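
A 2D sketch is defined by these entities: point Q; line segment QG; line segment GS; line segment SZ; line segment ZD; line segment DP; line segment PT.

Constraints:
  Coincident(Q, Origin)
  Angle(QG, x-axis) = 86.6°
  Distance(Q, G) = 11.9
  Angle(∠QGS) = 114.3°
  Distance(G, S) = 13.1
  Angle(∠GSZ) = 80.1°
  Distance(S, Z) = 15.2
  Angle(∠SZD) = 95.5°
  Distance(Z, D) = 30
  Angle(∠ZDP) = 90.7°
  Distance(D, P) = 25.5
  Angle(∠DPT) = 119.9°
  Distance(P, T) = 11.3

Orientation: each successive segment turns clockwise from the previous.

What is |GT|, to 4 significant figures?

19.34

Q is at the origin; QG runs at 86.6° with length 11.9, so G = (0.7057, 11.88). ∠QGS = 114.3° gives GS at 20.90° from the x-axis; with |GS| = 13.1, S = (12.94, 16.55). ∠GSZ = 80.1° gives SZ at -79.00° from the x-axis; with |SZ| = 15.2, Z = (15.84, 1.632). ∠SZD = 95.5° gives ZD at -163.5° from the x-axis; with |ZD| = 30.0, D = (-12.92, -6.889). ∠ZDP = 90.7° gives DP at 107.2° from the x-axis; with |DP| = 25.5, P = (-20.46, 17.47). ∠DPT = 119.9° gives PT at 47.10° from the x-axis; with |PT| = 11.3, T = (-12.77, 25.75). Then |GT| = |T − G| = 19.34.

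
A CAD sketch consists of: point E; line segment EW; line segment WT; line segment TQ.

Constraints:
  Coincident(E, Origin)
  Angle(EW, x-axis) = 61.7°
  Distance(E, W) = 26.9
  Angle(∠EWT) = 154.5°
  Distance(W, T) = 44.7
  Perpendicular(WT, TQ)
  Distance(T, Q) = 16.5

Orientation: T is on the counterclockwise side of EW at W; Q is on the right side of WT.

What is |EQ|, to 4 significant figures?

74.48

E is at the origin; EW runs at 61.7° with length 26.9, so W = 26.9·(cos 61.7°, sin 61.7°) = (12.75, 23.68). ∠EWT = 154.5°, so WT runs at 61.7° + (180° − 154.5°) = 87.20° from the x-axis; with |WT| = 44.7, T = W + 44.7·(cos 87.20°, sin 87.20°) = (14.94, 68.33). WT ⟂ TQ; with |TQ| = 16.5 on the right of WT, Q = T + 16.5·(0.9988, -0.04885) = (31.42, 67.53). Then |EQ| = |Q − E| = 74.48.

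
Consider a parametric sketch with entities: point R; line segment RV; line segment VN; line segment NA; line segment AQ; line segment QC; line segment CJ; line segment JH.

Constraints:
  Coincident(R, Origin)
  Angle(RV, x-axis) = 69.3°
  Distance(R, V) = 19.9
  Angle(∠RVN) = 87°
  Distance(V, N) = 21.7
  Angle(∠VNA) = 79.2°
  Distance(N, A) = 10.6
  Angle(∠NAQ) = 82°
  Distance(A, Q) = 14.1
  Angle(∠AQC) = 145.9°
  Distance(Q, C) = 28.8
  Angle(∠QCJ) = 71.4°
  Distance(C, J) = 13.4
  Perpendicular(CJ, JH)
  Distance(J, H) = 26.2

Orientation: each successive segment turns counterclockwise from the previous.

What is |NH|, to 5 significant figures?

12.196

R is at the origin; RV runs at 69.3° with length 19.9, so V = (7.0341, 18.615). ∠RVN = 87.0° gives VN at 162.30° from the x-axis; with |VN| = 21.7, N = (-13.639, 25.213). ∠VNA = 79.2° gives NA at -96.900° from the x-axis; with |NA| = 10.6, A = (-14.912, 14.690). ∠NAQ = 82.0° gives AQ at 1.1000° from the x-axis; with |AQ| = 14.1, Q = (-0.81465, 14.960). ∠AQC = 145.9° gives QC at 35.200° from the x-axis; with |QC| = 28.8, C = (22.719, 31.562). ∠QCJ = 71.4° gives CJ at 143.80° from the x-axis; with |CJ| = 13.4, J = (11.906, 39.476). CJ ⟂ JH, so JH runs at -126.20°; with |JH| = 26.2, H = (-3.5680, 18.333). Then |NH| = |H − N| = 12.196.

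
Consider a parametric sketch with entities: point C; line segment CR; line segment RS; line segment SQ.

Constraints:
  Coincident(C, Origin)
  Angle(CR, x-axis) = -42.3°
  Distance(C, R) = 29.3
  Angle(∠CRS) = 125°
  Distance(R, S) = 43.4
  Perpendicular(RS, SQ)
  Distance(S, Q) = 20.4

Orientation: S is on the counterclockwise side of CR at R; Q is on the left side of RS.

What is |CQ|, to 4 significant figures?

60.31

∠CRS = 125.0°, so RS runs at -42.3° + (180° − 125.0°) = 12.70° from the x-axis; with |RS| = 43.4, S = R + 43.4·(cos 12.70°, sin 12.70°) = (64.01, -10.18). RS ⟂ SQ; with |SQ| = 20.4 on the left of RS, Q = S + 20.4·(-0.2198, 0.9755) = (59.52, 9.723). Then |CQ| = |Q − C| = 60.31.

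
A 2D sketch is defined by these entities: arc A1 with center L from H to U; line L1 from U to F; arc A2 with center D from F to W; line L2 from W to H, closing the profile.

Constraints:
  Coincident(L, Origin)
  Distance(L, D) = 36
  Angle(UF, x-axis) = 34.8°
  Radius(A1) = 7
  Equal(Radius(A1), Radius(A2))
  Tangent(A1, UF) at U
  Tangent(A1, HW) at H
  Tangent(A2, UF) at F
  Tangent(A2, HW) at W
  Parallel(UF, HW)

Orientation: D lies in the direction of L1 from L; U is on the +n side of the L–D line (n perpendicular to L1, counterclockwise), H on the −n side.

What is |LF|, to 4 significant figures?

36.67

Tangency of A1 to both parallel lines with radius 7.0 puts U and H at L ± 7.0·n: U = (-3.995, 5.748), H = (3.995, -5.748). Equal radii place F and W the same way about D: F = D + 7.0·n = (25.57, 26.29), W = D − 7.0·n = (33.56, 14.80). Then |LF| = |F − L| = 36.67.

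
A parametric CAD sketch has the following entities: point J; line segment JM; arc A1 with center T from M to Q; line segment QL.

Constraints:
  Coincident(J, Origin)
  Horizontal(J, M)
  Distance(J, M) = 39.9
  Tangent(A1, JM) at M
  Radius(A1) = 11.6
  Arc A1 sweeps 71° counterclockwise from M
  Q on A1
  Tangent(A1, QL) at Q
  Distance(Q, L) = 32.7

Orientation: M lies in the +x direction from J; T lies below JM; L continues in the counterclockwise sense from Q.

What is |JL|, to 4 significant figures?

42.84

J is at the origin; JM is horizontal with |JM| = 39.9 and M on the +x side, so M = (39.90, 0.000). Tangency of A1 to JM means the radius TM is perpendicular to JM, so T = M + (0, -11.6) = (39.90, -11.60). On A1, M sits at bearing 90° from T; a 71° counterclockwise sweep puts Q at bearing 161°, so Q = T + 11.6·(cos 161°, sin 161°) = (28.93, -7.823). A1 meets QL tangentially, so TQ is at right angles to QL, so QL runs along (−sin 161°, cos 161°); with |QL| = 32.7, L = (18.29, -38.74). Then |JL| = |L − J| = 42.84.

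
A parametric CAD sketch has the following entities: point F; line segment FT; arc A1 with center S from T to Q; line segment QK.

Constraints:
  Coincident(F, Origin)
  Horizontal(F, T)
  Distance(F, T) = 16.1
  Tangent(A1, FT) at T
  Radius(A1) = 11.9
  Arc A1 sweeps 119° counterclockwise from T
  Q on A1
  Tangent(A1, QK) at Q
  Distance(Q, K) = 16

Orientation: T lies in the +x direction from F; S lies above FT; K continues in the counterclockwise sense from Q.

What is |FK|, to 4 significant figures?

36.80

F is at the origin; FT is horizontal with |FT| = 16.1 and T on the +x side, so T = (16.10, 0.000). A1 meets FT tangentially, so ST is at right angles to FT, so S = T + (0, 11.9) = (16.10, 11.90). On A1, T sits at bearing -90° from S; a 119° counterclockwise sweep puts Q at bearing 29°, so Q = S + 11.9·(cos 29°, sin 29°) = (26.51, 17.67). Since A1 is tangent to QK there, SQ ⟂ QK, so QK runs along (−sin 29°, cos 29°); with |QK| = 16.0, K = (18.75, 31.66). Then |FK| = |K − F| = 36.80.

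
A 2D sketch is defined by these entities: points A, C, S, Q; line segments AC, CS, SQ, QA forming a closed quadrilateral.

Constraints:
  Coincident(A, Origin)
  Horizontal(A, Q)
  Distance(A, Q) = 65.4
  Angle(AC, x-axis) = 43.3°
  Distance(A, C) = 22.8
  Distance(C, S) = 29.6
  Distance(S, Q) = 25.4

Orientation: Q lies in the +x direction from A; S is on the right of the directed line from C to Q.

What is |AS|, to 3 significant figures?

40.2

Checks: |CS| = 29.60 ✓; |SQ| = 25.40 ✓.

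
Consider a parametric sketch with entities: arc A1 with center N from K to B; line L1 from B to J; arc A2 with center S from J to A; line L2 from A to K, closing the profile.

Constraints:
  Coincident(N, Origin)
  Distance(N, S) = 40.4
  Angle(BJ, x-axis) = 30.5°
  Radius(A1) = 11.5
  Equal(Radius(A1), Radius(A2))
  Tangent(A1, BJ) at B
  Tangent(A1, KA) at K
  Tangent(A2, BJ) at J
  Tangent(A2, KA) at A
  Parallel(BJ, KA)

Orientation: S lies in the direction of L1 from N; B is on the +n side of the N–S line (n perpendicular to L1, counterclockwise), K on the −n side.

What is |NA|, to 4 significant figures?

42.00

The slot axis is L1's direction at 30.5°, so u = (cos 30.5°, sin 30.5°) = (0.8616, 0.5075) and n = (−sin 30.5°, cos 30.5°) = (-0.5075, 0.8616). N is at the origin and S lies 40.4 along u from N, so S = 40.4·u = (34.81, 20.50). Tangency of A1 to both parallel lines with radius 11.5 puts B and K at N ± 11.5·n: B = (-5.837, 9.909), K = (5.837, -9.909). Equal radii place J and A the same way about S: J = S + 11.5·n = (28.97, 30.41), A = S − 11.5·n = (40.65, 10.60). Then |NA| = |A − N| = 42.00.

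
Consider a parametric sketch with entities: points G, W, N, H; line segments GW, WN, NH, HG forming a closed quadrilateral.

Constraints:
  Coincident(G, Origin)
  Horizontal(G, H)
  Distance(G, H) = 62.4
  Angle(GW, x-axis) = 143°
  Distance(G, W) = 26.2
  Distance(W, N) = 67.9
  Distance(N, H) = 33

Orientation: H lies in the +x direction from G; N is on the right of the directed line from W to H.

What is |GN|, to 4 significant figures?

41.85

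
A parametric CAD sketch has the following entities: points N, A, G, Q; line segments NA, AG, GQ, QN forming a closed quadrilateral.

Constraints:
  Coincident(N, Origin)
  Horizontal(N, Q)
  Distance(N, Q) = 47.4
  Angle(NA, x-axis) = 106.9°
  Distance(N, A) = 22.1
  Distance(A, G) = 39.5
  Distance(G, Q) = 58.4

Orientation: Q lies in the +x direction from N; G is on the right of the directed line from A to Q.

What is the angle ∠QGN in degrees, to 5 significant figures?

47.992°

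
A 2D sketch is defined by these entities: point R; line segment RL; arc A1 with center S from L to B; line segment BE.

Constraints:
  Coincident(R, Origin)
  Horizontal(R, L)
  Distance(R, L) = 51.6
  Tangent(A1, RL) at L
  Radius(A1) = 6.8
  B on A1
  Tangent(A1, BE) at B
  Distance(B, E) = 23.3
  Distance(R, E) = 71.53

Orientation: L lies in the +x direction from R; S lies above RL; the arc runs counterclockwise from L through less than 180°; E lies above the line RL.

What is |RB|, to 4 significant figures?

58.05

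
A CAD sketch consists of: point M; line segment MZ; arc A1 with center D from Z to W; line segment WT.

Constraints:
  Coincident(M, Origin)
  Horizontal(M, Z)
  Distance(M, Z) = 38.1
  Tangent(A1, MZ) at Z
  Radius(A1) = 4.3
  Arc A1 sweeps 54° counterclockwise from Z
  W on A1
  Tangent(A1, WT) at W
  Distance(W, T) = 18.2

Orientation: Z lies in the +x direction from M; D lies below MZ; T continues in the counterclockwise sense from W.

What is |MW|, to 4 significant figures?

34.67

M is at the origin; MZ is horizontal with |MZ| = 38.1 and Z on the +x side, so Z = (38.10, 0.000). Since A1 is tangent to MZ there, DZ ⟂ MZ, so D = Z + (0, -4.3) = (38.10, -4.300). On A1, Z sits at bearing 90° from D; a 54° counterclockwise sweep puts W at bearing 144°, so W = D + 4.3·(cos 144°, sin 144°) = (34.62, -1.773). Then |MW| = |W − M| = 34.67.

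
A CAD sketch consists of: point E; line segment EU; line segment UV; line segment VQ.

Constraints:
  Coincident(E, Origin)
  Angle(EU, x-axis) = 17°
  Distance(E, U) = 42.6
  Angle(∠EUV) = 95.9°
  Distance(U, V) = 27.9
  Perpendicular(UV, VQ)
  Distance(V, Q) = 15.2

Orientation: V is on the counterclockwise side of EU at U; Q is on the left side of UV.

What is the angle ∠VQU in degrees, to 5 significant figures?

61.418°

∠EUV = 95.9°, so UV runs at 17.0° + (180° − 95.9°) = 101.10° from the x-axis; with |UV| = 27.9, V = U + 27.9·(cos 101.10°, sin 101.10°) = (35.367, 39.833). UV is perpendicular to VQ; with |VQ| = 15.2 on the left of UV, Q = V + 15.2·(-0.98129, -0.19252) = (20.452, 36.907). Then cos ∠VQU = QV·QU / (|QV||QU|), giving 61.418°.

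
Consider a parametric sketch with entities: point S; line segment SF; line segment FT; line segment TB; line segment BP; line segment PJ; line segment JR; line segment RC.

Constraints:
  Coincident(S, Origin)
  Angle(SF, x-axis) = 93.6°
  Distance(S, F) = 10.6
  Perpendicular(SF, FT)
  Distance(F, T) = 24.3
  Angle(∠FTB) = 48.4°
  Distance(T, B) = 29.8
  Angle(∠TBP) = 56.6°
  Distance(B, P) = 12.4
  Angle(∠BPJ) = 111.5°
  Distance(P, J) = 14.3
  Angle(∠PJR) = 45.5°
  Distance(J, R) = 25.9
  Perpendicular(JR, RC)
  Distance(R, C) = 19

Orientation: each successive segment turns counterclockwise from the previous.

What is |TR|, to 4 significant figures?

31.33

S is at the origin; SF runs at 93.6° with length 10.6, so F = (-0.6656, 10.58). SF is perpendicular to FT, so FT runs at -176.4°; with |FT| = 24.3, T = (-24.92, 9.053). ∠FTB = 48.4° gives TB at -44.80° from the x-axis; with |TB| = 29.8, B = (-3.772, -11.94). ∠TBP = 56.6° gives BP at 78.60° from the x-axis; with |BP| = 12.4, P = (-1.321, 0.2105). ∠BPJ = 111.5° gives PJ at 147.1° from the x-axis; with |PJ| = 14.3, J = (-13.33, 7.978). ∠PJR = 45.5° gives JR at -78.40° from the x-axis; with |JR| = 25.9, R = (-8.120, -17.39). Then |TR| = |R − T| = 31.33.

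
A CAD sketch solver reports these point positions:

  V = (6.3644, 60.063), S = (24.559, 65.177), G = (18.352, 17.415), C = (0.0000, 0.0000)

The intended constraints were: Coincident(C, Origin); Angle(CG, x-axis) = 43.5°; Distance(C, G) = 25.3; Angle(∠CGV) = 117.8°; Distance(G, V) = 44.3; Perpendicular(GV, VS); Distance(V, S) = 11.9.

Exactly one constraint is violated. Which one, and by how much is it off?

Distance(V, S) = 11.9 — off by 7.00.

C = (0.00, 0.00) ✓; CG at 43.50° ✓; |CG| = 25.30 ✓; ∠CGV = 117.8° ✓; |GV| = 44.30 ✓; ∠(GV, VS) = 90.00° ✓; |VS| = 18.90 ✗.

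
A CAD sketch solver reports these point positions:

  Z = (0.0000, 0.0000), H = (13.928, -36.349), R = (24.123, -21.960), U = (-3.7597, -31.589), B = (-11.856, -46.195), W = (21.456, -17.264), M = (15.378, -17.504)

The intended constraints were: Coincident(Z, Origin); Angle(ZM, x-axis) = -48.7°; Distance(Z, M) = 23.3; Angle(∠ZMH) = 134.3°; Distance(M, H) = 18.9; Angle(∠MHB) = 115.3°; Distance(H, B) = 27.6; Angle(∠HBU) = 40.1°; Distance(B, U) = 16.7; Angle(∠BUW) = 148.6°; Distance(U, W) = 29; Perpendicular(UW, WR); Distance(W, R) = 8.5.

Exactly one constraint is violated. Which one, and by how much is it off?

Distance(W, R) = 8.5 — off by 3.10.

Z = (0.00, 0.00) ✓; ZM at -48.70° ✓; |ZM| = 23.30 ✓; ∠ZMH = 134.3° ✓; |MH| = 18.90 ✓; ∠MHB = 115.3° ✓; |HB| = 27.60 ✓; ∠HBU = 40.10° ✓; |BU| = 16.70 ✓; ∠BUW = 148.6° ✓; |UW| = 29.00 ✓; ∠(UW, WR) = 90.01° ✓; |WR| = 5.400 ✗.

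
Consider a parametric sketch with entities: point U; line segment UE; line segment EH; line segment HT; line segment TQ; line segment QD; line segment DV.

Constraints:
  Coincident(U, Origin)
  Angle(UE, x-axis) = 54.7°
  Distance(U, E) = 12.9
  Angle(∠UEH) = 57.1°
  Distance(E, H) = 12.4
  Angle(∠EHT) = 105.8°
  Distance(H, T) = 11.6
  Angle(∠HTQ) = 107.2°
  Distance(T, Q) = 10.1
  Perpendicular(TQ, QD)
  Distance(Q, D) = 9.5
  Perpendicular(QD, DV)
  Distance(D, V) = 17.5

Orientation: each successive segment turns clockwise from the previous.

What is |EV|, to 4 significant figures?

16.61

U is at the origin; UE runs at 54.7° with length 12.9, so E = (7.454, 10.53). ∠UEH = 57.1° gives EH at -68.20° from the x-axis; with |EH| = 12.4, H = (12.06, -0.9850). ∠EHT = 105.8° gives HT at -142.4° from the x-axis; with |HT| = 11.6, T = (2.869, -8.063). ∠HTQ = 107.2° gives TQ at 144.8° from the x-axis; with |TQ| = 10.1, Q = (-5.384, -2.241). TQ ⟂ QD, so QD runs at 54.80°; with |QD| = 9.5, D = (0.09171, 5.522). QD ⟂ DV, so DV runs at -35.20°; with |DV| = 17.5, V = (14.39, -4.565). Then |EV| = |V − E| = 16.61.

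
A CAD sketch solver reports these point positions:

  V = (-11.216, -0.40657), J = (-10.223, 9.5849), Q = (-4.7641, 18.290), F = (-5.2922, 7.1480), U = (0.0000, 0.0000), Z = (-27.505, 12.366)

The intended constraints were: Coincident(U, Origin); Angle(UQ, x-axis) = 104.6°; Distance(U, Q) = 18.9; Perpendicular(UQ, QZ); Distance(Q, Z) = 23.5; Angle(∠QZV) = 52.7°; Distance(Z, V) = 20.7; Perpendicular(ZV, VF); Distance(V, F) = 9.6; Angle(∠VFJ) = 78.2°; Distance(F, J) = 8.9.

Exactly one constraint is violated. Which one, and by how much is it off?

Distance(F, J) = 8.9 — off by 3.40.

U = (0.00, 0.00) ✓; UQ at 104.6° ✓; |UQ| = 18.90 ✓; ∠(UQ, QZ) = 90.00° ✓; |QZ| = 23.50 ✓; ∠QZV = 52.70° ✓; |ZV| = 20.70 ✓; ∠(ZV, VF) = 90.00° ✓; |VF| = 9.600 ✓; ∠VFJ = 78.20° ✓; |FJ| = 5.500 ✗.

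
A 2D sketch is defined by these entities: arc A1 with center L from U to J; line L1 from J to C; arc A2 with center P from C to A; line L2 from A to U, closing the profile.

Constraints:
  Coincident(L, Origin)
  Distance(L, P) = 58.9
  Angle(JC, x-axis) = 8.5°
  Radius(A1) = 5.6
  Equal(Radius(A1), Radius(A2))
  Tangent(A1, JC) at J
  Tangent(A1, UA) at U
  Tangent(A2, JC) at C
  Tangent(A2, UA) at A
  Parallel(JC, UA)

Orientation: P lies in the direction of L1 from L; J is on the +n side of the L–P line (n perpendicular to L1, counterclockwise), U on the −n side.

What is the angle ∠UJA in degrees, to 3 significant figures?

79.2°

The slot axis is L1's direction at 8.5°, so u = (cos 8.5°, sin 8.5°) = (0.989, 0.148) and n = (−sin 8.5°, cos 8.5°) = (-0.148, 0.989). L is at the origin and P lies 58.9 along u from L, so P = 58.9·u = (58.3, 8.71). Tangency of A1 to both parallel lines with radius 5.6 puts J and U at L ± 5.6·n: J = (-0.828, 5.54), U = (0.828, -5.54). Equal radii place C and A the same way about P: C = P + 5.6·n = (57.4, 14.2), A = P − 5.6·n = (59.1, 3.17). Then cos ∠UJA = JU·JA / (|JU||JA|), giving 79.2°.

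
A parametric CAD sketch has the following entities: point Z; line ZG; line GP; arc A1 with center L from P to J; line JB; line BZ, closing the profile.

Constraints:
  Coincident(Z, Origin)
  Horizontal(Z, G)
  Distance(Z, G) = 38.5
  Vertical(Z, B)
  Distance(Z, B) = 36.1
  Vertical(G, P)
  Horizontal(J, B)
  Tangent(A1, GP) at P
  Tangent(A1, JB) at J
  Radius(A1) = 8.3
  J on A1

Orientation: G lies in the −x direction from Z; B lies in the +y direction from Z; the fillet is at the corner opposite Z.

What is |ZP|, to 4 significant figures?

47.49

Z is at the origin; ZG is horizontal with |ZG| = 38.5 and G on the −x side, so G = (-38.50, 0.000). ZB is vertical with |ZB| = 36.1 and B on the +y side, so B = (0.000, 36.10). The virtual corner opposite Z is at (-38.50, 36.10). A1 meets GP tangentially, so LP is at right angles to GP and since A1 is tangent to JB there, LJ ⟂ JB, with radius 8.3, so the center L sits 8.3 in from both sides at L = (-30.20, 27.80). That places the tangent points at P = (-38.50, 27.80) on GP and J = (-30.20, 36.10) on JB. Then |ZP| = |P − Z| = 47.49.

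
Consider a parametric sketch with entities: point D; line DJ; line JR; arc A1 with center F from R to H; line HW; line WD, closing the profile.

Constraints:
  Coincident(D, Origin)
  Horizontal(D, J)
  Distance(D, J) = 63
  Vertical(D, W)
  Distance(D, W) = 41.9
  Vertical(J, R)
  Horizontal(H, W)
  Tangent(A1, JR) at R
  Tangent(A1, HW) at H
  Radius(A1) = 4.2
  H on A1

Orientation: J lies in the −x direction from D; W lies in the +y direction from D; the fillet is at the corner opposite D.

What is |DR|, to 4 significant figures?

73.42

D is at the origin; DJ is horizontal with |DJ| = 63.0 and J on the −x side, so J = (-63.00, 0.000). DW is vertical with |DW| = 41.9 and W on the +y side, so W = (0.000, 41.90). The virtual corner opposite D is at (-63.00, 41.90). The tangent condition forces FR to be normal to JR and since A1 is tangent to HW there, FH ⟂ HW, with radius 4.2, so the center F sits 4.2 in from both sides at F = (-58.80, 37.70). That places the tangent points at R = (-63.00, 37.70) on JR and H = (-58.80, 41.90) on HW. Then |DR| = |R − D| = 73.42.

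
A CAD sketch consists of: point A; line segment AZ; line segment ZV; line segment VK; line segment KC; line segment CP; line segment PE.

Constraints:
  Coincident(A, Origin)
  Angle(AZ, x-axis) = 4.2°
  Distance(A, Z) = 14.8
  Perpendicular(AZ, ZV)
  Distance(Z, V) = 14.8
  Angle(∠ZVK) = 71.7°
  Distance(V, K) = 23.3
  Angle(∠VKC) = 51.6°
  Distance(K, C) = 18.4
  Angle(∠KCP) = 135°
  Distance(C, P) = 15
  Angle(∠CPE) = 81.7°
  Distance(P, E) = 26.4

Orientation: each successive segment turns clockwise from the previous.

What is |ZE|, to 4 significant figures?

25.25

A is at the origin; AZ runs at 4.2° with length 14.8, so Z = (14.76, 1.084). The perpendicularity gives ZV at right angles to AZ, so ZV runs at -85.80°; with |ZV| = 14.8, V = (15.84, -13.68). ∠ZVK = 71.7° gives VK at 165.9° from the x-axis; with |VK| = 23.3, K = (-6.754, -8.000). ∠VKC = 51.6° gives KC at 37.50° from the x-axis; with |KC| = 18.4, C = (7.844, 3.201). ∠KCP = 135.0° gives CP at -7.500° from the x-axis; with |CP| = 15.0, P = (22.72, 1.243). ∠CPE = 81.7° gives PE at -105.8° from the x-axis; with |PE| = 26.4, E = (15.53, -24.16). Then |ZE| = |E − Z| = 25.25.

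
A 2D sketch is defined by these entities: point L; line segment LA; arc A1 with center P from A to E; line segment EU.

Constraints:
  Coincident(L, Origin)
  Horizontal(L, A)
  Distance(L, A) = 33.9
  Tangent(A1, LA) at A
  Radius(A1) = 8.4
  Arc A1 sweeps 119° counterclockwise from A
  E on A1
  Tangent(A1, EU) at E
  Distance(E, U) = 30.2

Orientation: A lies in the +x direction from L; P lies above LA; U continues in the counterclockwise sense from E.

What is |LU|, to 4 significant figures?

47.12

L is at the origin; L and A share the same y with |LA| = 33.9 and A on the +x side, so A = (33.90, 0.000). Since A1 is tangent to LA there, PA ⟂ LA, so P = A + (0, 8.4) = (33.90, 8.400). On A1, A sits at bearing -90° from P; a 119° counterclockwise sweep puts E at bearing 29°, so E = P + 8.4·(cos 29°, sin 29°) = (41.25, 12.47). Since A1 is tangent to EU there, PE ⟂ EU, so EU runs along (−sin 29°, cos 29°); with |EU| = 30.2, U = (26.61, 38.89). Then |LU| = |U − L| = 47.12.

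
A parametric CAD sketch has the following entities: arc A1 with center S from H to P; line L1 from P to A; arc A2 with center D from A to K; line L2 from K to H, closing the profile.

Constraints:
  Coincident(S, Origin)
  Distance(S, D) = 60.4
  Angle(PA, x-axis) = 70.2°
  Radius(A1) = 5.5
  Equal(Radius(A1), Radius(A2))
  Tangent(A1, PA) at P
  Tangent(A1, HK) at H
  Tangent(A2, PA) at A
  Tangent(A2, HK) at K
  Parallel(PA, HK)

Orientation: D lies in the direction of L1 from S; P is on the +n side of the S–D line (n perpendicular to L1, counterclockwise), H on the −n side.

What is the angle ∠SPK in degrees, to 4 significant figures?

79.68°

The slot axis is L1's direction at 70.2°, so u = (cos 70.2°, sin 70.2°) = (0.3387, 0.9409) and n = (−sin 70.2°, cos 70.2°) = (-0.9409, 0.3387). S is at the origin and D lies 60.4 along u from S, so D = 60.4·u = (20.46, 56.83). Tangency of A1 to both parallel lines with radius 5.5 puts P and H at S ± 5.5·n: P = (-5.175, 1.863), H = (5.175, -1.863). Equal radii place A and K the same way about D: A = D + 5.5·n = (15.28, 58.69), K = D − 5.5·n = (25.63, 54.97). Then cos ∠SPK = PS·PK / (|PS||PK|), giving 79.68°.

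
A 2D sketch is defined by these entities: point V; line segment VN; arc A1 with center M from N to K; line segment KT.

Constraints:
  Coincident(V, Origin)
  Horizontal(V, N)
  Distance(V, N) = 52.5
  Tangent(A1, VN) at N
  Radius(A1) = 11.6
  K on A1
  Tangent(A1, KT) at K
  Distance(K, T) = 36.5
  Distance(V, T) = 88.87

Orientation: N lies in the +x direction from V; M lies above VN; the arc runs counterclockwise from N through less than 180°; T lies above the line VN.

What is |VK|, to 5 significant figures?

62.909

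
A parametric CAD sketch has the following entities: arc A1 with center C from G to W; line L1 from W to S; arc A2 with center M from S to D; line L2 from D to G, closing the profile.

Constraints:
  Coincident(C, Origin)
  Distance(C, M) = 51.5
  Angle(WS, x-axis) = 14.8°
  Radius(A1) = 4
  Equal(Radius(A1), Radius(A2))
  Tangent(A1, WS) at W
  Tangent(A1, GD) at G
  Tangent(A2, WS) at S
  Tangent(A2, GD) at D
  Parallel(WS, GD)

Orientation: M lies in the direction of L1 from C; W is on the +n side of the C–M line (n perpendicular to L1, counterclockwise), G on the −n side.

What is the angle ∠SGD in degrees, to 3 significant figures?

8.83°

Tangency of A1 to both parallel lines with radius 4.0 puts W and G at C ± 4.0·n: W = (-1.02, 3.87), G = (1.02, -3.87). Equal radii place S and D the same way about M: S = M + 4.0·n = (48.8, 17.0), D = M − 4.0·n = (50.8, 9.29). Then cos ∠SGD = GS·GD / (|GS||GD|), giving 8.83°.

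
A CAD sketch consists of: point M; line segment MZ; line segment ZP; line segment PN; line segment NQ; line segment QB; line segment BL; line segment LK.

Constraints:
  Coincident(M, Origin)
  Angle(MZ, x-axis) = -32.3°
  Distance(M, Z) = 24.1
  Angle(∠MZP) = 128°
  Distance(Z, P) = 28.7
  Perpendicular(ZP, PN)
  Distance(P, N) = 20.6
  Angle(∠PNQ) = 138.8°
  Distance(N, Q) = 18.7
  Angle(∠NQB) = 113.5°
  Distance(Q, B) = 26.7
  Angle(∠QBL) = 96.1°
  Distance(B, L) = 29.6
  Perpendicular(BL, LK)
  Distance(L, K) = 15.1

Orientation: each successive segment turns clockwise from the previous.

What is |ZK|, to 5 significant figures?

11.705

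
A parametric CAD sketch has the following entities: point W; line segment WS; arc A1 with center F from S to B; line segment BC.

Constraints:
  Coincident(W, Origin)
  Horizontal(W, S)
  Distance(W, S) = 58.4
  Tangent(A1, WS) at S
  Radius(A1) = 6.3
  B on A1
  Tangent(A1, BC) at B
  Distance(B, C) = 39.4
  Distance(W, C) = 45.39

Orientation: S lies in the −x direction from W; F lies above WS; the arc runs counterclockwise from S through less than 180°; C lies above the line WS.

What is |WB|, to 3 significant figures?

53.4

Checks: W = (0.00, 0.00) ✓; |FB| = 6.300 ✓; ∠(FB, BC) = 90.00° ✓; |BC| = 39.40 ✓; |WC| = 45.39 ✓.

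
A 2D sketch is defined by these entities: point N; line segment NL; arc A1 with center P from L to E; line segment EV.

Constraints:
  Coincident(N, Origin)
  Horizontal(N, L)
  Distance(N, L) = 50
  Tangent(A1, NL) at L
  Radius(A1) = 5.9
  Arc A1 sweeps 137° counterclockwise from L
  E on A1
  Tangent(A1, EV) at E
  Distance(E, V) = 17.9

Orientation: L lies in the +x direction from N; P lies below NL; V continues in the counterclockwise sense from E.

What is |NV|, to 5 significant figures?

63.180

N is at the origin; N and L share the same y with |NL| = 50.0 and L on the +x side, so L = (50.000, 0.0000). A1 meets NL tangentially, so PL is at right angles to NL, so P = L + (0, -5.9) = (50.000, -5.9000). On A1, L sits at bearing 90° from P; a 137° counterclockwise sweep puts E at bearing 227°, so E = P + 5.9·(cos 227°, sin 227°) = (45.976, -10.215). The tangent condition forces PE to be normal to EV, so EV runs along (−sin 227°, cos 227°); with |EV| = 17.9, V = (59.067, -22.423). Then |NV| = |V − N| = 63.180.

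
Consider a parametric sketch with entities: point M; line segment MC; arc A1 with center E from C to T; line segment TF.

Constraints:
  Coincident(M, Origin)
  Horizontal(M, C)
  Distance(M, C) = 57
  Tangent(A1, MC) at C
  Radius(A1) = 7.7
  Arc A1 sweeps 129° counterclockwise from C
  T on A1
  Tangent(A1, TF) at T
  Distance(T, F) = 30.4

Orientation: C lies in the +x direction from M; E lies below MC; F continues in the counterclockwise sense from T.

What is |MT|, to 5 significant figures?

52.536

Tangency of A1 to MC means the radius EC is perpendicular to MC, so E = C + (0, -7.7) = (57.000, -7.7000). On A1, C sits at bearing 90° from E; a 129° counterclockwise sweep puts T at bearing 219°, so T = E + 7.7·(cos 219°, sin 219°) = (51.016, -12.546). Then |MT| = |T − M| = 52.536.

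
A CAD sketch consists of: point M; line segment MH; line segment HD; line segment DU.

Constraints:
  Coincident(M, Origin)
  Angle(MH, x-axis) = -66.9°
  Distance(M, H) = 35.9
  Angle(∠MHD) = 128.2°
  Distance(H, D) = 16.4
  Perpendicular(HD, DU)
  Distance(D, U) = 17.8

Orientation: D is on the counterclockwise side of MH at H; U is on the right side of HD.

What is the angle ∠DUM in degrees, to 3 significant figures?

40.0°

M is at the origin; MH runs at -66.9° with length 35.9, so H = 35.9·(cos -66.9°, sin -66.9°) = (14.1, -33.0). ∠MHD = 128.2°, so HD runs at -66.9° + (180° − 128.2°) = -15.1° from the x-axis; with |HD| = 16.4, D = H + 16.4·(cos -15.1°, sin -15.1°) = (29.9, -37.3). HD is perpendicular to DU; with |DU| = 17.8 on the right of HD, U = D + 17.8·(-0.261, -0.965) = (25.3, -54.5). Then cos ∠DUM = UD·UM / (|UD||UM|), giving 40.0°.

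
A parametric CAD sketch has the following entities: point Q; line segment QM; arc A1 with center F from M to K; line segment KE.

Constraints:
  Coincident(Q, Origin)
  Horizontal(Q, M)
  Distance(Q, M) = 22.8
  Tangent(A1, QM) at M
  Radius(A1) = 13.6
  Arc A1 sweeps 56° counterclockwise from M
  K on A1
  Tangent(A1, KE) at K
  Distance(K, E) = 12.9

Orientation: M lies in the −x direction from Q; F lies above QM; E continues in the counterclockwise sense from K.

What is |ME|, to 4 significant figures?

24.91

Q is at the origin; Q and M share the same y with |QM| = 22.8 and M on the −x side, so M = (-22.80, 0.000). Since A1 is tangent to QM there, FM ⟂ QM, so F = M + (0, 13.6) = (-22.80, 13.60). On A1, M sits at bearing -90° from F; a 56° counterclockwise sweep puts K at bearing -34°, so K = F + 13.6·(cos -34°, sin -34°) = (-11.53, 5.995). Tangency of A1 to KE means the radius FK is perpendicular to KE, so KE runs along (−sin -34°, cos -34°); with |KE| = 12.9, E = (-4.312, 16.69). Then |ME| = |E − M| = 24.91.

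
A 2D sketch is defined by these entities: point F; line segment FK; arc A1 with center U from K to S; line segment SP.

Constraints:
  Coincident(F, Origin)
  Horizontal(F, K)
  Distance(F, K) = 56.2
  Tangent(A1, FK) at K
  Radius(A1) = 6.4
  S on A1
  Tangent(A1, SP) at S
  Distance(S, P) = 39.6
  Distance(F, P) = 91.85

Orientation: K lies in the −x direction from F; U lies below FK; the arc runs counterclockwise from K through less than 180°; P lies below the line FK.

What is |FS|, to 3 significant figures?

61.3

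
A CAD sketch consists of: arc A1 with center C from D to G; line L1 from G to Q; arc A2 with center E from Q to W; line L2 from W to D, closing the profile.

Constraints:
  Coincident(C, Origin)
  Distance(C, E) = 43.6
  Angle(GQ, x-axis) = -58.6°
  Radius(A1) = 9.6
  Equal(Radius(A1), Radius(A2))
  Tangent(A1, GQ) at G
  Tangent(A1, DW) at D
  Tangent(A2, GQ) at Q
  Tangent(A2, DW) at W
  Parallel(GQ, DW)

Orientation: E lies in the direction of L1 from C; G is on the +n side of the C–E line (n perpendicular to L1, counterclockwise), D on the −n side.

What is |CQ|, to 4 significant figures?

44.64

The slot axis is L1's direction at -58.6°, so u = (cos -58.6°, sin -58.6°) = (0.5210, -0.8536) and n = (−sin -58.6°, cos -58.6°) = (0.8536, 0.5210). C is at the origin and E lies 43.6 along u from C, so E = 43.6·u = (22.72, -37.21). Tangency of A1 to both parallel lines with radius 9.6 puts G and D at C ± 9.6·n: G = (8.194, 5.002), D = (-8.194, -5.002). Equal radii place Q and W the same way about E: Q = E + 9.6·n = (30.91, -32.21), W = E − 9.6·n = (14.52, -42.22). Then |CQ| = |Q − C| = 44.64.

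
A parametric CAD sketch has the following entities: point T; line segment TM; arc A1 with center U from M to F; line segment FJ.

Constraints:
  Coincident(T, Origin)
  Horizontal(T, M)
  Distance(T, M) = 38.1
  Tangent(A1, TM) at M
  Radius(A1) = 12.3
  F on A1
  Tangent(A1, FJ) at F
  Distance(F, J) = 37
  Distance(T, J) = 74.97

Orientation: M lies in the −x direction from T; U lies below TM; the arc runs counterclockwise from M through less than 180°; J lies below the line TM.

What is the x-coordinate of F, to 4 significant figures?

-49.87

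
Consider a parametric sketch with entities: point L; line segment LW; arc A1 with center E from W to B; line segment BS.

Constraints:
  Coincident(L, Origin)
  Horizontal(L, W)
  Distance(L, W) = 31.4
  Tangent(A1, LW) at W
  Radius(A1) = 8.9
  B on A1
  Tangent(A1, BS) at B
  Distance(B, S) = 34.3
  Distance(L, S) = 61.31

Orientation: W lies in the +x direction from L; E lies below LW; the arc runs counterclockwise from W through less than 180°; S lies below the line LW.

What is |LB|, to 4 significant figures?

28.19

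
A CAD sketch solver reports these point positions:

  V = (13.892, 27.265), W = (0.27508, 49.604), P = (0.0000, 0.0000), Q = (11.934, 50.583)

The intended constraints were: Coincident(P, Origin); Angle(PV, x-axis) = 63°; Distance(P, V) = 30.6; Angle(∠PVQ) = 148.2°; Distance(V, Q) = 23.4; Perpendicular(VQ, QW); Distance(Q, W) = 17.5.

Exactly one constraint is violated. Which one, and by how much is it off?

Distance(Q, W) = 17.5 — off by 5.80.

P = (0.00, 0.00) ✓; PV at 63.00° ✓; |PV| = 30.60 ✓; ∠PVQ = 148.2° ✓; |VQ| = 23.40 ✓; ∠(VQ, QW) = 90.00° ✓; |QW| = 11.70 ✗.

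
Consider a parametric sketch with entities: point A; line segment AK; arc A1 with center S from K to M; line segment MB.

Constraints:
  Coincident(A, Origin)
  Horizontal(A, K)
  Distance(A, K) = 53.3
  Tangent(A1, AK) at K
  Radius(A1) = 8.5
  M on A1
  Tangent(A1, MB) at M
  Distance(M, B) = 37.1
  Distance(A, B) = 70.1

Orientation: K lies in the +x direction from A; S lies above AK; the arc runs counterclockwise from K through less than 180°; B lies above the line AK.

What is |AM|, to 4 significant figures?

62.44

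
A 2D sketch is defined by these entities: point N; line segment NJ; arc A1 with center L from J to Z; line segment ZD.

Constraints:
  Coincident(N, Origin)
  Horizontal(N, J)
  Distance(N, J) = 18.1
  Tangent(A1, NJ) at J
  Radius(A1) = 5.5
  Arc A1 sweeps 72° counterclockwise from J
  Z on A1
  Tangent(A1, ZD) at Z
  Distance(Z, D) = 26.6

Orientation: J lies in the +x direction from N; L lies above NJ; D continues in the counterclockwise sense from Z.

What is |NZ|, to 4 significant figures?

23.64

N is at the origin; NJ is horizontal with |NJ| = 18.1 and J on the +x side, so J = (18.10, 0.000). A1 meets NJ tangentially, so LJ is at right angles to NJ, so L = J + (0, 5.5) = (18.10, 5.500). On A1, J sits at bearing -90° from L; a 72° counterclockwise sweep puts Z at bearing -18°, so Z = L + 5.5·(cos -18°, sin -18°) = (23.33, 3.800). Then |NZ| = |Z − N| = 23.64.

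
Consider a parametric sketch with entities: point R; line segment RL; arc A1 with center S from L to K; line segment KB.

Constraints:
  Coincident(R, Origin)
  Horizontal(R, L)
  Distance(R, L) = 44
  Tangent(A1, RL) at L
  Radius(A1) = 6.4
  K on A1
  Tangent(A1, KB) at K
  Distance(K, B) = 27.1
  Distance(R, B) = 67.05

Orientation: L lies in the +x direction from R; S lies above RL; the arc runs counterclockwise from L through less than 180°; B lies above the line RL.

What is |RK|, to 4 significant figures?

50.03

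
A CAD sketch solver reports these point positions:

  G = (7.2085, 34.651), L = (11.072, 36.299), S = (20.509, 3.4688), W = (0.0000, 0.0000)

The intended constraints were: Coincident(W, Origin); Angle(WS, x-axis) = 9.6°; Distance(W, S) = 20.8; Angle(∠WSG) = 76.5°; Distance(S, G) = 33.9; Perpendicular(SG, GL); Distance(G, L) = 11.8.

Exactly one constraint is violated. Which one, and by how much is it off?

Distance(G, L) = 11.8 — off by 7.60.

W = (0.00, 0.00) ✓; WS at 9.600° ✓; |WS| = 20.80 ✓; ∠WSG = 76.50° ✓; |SG| = 33.90 ✓; ∠(SG, GL) = 90.00° ✓; |GL| = 4.200 ✗.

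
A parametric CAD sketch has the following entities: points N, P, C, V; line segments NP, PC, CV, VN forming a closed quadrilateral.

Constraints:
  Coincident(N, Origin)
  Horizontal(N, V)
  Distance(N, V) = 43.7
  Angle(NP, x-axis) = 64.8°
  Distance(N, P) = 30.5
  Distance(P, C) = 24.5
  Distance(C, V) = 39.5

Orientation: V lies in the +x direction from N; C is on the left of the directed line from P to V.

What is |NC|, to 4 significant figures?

51.99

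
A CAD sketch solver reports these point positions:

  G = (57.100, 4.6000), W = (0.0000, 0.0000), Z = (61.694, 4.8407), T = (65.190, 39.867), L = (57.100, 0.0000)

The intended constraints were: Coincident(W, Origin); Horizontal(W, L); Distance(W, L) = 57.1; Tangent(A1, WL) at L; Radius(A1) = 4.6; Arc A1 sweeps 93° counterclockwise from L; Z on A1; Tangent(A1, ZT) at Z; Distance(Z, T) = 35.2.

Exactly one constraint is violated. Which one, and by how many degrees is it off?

Tangent(A1, ZT) at Z — off by 8.70°.

W = (0.00, 0.00) ✓; W.y = 0.00, L.y = 0.00 ✓; |WL| = 57.10 ✓; ∠(GL, LW) = 90.00° ✓; |GL| = 4.600 ✓; bearing(G→Z) − bearing(G→L) = 93.00° ✓; |GZ| = 4.600 ✓; ∠(GZ, ZT) = 98.70° ✗; |ZT| = 35.20 ✓.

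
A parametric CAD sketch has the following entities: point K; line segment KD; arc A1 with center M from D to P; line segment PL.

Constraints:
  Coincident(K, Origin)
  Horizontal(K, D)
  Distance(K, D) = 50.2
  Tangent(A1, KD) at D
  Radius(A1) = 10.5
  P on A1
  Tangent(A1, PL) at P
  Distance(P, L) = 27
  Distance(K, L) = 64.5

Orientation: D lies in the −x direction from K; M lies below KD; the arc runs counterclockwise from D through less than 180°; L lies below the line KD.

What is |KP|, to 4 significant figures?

61.71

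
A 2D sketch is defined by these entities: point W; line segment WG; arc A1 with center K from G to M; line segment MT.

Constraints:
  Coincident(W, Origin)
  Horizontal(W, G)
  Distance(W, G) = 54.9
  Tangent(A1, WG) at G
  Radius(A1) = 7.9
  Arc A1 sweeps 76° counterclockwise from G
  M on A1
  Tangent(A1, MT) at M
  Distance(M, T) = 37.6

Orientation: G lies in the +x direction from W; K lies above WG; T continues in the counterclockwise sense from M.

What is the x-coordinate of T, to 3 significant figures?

71.7

On A1, G sits at bearing -90° from K; a 76° counterclockwise sweep puts M at bearing -14°, so M = K + 7.9·(cos -14°, sin -14°) = (62.6, 5.99). A1 meets MT tangentially, so KM is at right angles to MT, so MT runs along (−sin -14°, cos -14°); with |MT| = 37.6, T = (71.7, 42.5). So T.x = 71.7.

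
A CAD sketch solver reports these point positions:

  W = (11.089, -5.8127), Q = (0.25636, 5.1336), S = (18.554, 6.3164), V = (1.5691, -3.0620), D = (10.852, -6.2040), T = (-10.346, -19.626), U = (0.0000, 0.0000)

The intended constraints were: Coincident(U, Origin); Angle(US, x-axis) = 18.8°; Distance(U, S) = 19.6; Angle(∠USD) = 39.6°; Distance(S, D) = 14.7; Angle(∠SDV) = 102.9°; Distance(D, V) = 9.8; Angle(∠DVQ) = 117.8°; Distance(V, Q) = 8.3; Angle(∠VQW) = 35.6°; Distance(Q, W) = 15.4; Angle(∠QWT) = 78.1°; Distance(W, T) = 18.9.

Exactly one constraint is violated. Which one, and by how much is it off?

Distance(W, T) = 18.9 — off by 6.60.

U = (0.00, 0.00) ✓; US at 18.80° ✓; |US| = 19.60 ✓; ∠USD = 39.60° ✓; |SD| = 14.70 ✓; ∠SDV = 102.9° ✓; |DV| = 9.800 ✓; ∠DVQ = 117.8° ✓; |VQ| = 8.300 ✓; ∠VQW = 35.60° ✓; |QW| = 15.40 ✓; ∠QWT = 78.10° ✓; |WT| = 25.50 ✗.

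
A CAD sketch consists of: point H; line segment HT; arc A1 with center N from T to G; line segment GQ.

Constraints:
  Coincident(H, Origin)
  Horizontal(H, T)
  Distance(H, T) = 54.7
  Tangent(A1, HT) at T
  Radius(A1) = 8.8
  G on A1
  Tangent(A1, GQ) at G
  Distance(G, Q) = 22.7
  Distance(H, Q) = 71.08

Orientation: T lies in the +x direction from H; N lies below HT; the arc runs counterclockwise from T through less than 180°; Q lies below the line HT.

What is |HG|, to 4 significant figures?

50.49

H is at the origin; H and T share the same y with |HT| = 54.7 and T on the +x side, so T = (54.70, 0.000). Tangency of A1 to HT means the radius NT is perpendicular to HT, so N = T + (0, -8.8) = (54.70, -8.800). Since NG ⟂ GQ (tangency), |NQ| = √(8.8² + 22.7²) = 24.35 regardless of where G sits on A1. So Q lies on both circle(H, 71.08) and circle(N, 24.35); the below-HT intersection is Q = (63.77, -31.39). G is the foot of the tangent from Q: G = (48.27, -14.81).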